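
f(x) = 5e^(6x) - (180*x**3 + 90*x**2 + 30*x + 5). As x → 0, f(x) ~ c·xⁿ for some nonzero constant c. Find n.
4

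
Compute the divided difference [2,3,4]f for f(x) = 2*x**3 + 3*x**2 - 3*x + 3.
21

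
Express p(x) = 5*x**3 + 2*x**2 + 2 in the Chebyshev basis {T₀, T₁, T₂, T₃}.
(3)T₀ + (15/4)T₁ + T₂ + (5/4)T₃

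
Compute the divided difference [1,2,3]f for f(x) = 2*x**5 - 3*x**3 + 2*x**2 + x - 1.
164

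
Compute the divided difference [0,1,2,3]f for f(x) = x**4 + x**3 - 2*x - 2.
7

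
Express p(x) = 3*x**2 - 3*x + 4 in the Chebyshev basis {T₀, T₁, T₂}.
(11/2)T₀ + (-3)T₁ + (3/2)T₂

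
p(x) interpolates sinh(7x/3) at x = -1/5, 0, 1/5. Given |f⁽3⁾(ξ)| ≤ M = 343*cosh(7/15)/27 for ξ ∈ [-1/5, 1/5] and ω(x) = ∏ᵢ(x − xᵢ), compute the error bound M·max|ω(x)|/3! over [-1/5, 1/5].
343*sqrt(3)*cosh(7/15)/91125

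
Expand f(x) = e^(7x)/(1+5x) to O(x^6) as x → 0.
1 + 2*x + 29*x**2/2 - 46*x**3/3 + 4241*x**4/24 - 44609*x**5/60 + O(x**6)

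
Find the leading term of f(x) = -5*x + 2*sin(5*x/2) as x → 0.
-125*x**3/24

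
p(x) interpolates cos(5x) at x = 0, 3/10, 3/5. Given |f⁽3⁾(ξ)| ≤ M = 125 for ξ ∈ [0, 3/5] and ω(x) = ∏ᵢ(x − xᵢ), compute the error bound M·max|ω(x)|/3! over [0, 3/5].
sqrt(3)/8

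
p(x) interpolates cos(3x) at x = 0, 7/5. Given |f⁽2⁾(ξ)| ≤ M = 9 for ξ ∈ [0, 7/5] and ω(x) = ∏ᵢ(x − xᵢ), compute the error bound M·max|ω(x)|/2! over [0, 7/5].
441/200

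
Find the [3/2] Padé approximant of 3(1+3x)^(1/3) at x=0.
(7*x**3/5 + 63*x**2/5 + 63*x/5 + 3)/(2*x**2 + 16*x/5 + 1)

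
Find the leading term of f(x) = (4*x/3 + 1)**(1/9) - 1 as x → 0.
4*x/27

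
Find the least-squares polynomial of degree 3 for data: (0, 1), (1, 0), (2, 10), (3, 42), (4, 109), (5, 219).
68/63 + (-1235/378)x + (41/252)x² + (199/108)x³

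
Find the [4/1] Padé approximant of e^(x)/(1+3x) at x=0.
(7429*x**4/167160 + 3463*x**3/20895 + 6969*x**2/13930 + 6964*x/6965 + 1)/(20894*x/6965 + 1)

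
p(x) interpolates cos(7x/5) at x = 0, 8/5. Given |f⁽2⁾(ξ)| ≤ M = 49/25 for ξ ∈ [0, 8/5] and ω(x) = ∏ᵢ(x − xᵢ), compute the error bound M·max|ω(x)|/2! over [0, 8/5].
392/625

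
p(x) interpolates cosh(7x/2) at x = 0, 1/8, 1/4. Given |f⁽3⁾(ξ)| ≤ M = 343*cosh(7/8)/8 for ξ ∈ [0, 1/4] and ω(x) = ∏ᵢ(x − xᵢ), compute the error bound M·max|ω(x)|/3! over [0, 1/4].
343*sqrt(3)*cosh(7/8)/110592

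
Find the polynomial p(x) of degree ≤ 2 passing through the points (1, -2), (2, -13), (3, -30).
-3*x**2 - 2*x + 3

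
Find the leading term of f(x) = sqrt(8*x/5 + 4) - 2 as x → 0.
2*x/5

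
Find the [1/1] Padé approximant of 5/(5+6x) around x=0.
1/(6*x/5 + 1)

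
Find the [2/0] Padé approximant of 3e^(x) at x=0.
3*x**2/2 + 3*x + 3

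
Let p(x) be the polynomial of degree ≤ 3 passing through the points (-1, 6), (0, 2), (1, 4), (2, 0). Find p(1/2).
3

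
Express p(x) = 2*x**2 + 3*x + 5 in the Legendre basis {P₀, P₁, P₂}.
(17/3)P₀ + (3)P₁ + (4/3)P₂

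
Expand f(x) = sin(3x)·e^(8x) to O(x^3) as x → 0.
3*x + 24*x**2 + O(x**3)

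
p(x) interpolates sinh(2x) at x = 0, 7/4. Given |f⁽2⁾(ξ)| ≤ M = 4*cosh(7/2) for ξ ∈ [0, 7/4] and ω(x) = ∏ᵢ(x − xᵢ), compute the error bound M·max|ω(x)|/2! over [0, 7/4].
49*cosh(7/2)/32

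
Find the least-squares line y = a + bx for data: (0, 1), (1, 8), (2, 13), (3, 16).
a = 2, b = 5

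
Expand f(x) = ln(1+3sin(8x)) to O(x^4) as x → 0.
24*x - 288*x**2 + 4352*x**3 + O(x**4)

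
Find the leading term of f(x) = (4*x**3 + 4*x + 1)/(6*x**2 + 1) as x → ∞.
2*x/3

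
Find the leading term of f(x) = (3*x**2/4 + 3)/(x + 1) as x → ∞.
3*x/4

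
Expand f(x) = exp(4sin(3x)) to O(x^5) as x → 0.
1 + 12*x + 72*x**2 + 270*x**3 + 648*x**4 + O(x**5)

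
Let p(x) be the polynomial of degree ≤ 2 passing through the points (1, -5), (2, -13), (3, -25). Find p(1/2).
-5/2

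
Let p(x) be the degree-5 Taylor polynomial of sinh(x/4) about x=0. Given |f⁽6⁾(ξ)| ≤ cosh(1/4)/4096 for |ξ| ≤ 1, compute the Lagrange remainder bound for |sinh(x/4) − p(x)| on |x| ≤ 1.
cosh(1/4)/2949120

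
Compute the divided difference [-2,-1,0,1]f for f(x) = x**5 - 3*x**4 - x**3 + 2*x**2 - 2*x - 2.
10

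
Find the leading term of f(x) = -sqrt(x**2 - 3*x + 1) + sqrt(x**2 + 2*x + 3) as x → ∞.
5/2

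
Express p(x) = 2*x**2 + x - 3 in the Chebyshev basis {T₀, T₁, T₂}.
(-2)T₀ + T₁ + T₂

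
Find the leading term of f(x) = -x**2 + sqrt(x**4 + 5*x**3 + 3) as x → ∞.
5*x/2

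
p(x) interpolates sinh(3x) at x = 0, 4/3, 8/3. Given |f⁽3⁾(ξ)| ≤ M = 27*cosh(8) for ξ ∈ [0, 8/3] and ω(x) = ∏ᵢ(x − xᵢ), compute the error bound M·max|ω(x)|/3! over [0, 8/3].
64*sqrt(3)*cosh(8)/27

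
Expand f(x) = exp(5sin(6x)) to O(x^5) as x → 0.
1 + 30*x + 450*x**2 + 4320*x**3 + 28350*x**4 + O(x**5)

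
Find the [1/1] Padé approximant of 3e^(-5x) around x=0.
(3 - 15*x/2)/(5*x/2 + 1)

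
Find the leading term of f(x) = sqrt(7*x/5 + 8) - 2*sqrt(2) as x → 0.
7*sqrt(2)*x/40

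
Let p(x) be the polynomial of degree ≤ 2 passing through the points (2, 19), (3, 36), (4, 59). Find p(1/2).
19/4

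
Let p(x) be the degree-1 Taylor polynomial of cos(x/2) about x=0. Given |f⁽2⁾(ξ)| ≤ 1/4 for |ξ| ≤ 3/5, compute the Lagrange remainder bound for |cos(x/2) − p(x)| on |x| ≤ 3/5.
9/200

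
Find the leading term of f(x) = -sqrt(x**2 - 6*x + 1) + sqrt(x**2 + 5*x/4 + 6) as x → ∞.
29/8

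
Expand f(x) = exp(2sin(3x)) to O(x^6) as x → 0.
1 + 6*x + 18*x**2 + 27*x**3 - 1863*x**5/20 + O(x**6)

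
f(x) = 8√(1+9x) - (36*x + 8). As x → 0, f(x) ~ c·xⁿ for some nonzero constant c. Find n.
2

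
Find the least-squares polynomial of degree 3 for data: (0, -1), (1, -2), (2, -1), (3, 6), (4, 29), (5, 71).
-64/63 + (128/189)x + (-649/252)x² + (115/108)x³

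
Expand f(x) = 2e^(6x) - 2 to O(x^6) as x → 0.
12*x + 36*x**2 + 72*x**3 + 108*x**4 + 648*x**5/5 + O(x**6)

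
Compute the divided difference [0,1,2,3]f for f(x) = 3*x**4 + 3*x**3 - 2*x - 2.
21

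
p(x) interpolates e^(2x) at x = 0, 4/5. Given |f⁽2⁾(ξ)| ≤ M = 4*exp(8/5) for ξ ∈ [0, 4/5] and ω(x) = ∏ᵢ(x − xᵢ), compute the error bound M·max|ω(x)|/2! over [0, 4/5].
8*exp(8/5)/25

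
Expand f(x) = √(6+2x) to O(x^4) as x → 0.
sqrt(6) + sqrt(6)*x/6 - sqrt(6)*x**2/72 + sqrt(6)*x**3/432 + O(x**4)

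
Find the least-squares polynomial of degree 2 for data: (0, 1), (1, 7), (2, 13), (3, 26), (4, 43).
54/35 + (141/70)x + (29/14)x²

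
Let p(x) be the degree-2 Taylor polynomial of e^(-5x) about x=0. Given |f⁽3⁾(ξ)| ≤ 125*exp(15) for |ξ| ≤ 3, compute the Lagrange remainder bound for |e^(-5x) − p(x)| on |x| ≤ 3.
1125*exp(15)/2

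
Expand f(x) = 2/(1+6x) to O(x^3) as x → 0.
2 - 12*x + 72*x**2 + O(x**3)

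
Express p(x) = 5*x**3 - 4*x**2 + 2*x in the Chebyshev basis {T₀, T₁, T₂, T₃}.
(-2)T₀ + (23/4)T₁ + (-2)T₂ + (5/4)T₃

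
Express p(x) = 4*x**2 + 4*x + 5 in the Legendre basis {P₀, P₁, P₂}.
(19/3)P₀ + (4)P₁ + (8/3)P₂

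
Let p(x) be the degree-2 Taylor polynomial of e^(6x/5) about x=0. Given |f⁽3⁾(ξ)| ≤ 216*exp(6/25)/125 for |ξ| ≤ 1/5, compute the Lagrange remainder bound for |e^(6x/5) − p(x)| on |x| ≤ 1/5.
36*exp(6/25)/15625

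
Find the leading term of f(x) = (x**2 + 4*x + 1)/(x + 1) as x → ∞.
x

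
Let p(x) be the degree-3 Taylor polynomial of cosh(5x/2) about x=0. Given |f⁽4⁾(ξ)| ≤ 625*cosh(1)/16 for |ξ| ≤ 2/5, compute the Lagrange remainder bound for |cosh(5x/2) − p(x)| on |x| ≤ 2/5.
cosh(1)/24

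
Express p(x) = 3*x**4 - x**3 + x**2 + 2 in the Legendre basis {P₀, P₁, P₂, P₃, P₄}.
(44/15)P₀ + (-3/5)P₁ + (50/21)P₂ + (-2/5)P₃ + (24/35)P₄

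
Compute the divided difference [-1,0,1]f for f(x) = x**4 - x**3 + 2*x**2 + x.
3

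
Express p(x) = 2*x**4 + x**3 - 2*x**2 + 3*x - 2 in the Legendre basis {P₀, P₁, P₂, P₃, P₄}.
(-34/15)P₀ + (18/5)P₁ + (-4/21)P₂ + (2/5)P₃ + (16/35)P₄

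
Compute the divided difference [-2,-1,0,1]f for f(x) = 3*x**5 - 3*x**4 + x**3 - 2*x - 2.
22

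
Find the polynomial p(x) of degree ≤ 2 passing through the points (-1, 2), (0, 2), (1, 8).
3*x**2 + 3*x + 2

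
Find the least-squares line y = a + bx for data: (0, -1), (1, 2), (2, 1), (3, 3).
a = -2/5, b = 11/10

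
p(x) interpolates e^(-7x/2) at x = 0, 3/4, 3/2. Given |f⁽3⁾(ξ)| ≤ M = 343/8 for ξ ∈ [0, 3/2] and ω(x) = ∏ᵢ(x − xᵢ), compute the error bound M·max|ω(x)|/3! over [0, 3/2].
343*sqrt(3)/512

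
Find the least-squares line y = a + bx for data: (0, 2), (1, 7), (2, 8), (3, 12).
a = 13/5, b = 31/10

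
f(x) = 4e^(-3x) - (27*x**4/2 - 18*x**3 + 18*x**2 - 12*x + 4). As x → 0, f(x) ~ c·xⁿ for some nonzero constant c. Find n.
5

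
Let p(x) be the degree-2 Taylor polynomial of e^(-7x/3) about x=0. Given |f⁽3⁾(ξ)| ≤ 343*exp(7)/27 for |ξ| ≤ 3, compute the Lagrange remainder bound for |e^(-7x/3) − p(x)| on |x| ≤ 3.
343*exp(7)/6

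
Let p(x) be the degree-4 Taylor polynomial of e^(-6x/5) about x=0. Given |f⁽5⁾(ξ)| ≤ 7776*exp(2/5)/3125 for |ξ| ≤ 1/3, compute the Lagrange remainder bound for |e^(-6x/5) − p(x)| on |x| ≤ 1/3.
4*exp(2/5)/46875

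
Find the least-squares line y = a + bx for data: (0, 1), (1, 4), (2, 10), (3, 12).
a = 9/10, b = 39/10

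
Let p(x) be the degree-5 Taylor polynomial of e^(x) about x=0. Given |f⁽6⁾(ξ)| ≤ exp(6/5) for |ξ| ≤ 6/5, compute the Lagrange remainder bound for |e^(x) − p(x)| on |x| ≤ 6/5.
324*exp(6/5)/78125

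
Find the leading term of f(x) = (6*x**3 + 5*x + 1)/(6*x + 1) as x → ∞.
x**2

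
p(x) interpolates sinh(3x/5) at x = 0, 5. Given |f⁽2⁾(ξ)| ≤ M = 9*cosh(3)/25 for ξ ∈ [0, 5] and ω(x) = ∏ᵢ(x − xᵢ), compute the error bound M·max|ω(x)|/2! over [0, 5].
9*cosh(3)/8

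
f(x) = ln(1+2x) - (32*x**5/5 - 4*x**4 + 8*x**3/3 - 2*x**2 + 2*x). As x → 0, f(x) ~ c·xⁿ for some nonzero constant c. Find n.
6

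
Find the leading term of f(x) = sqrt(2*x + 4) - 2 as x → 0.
x/2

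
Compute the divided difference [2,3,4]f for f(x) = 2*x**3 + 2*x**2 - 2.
20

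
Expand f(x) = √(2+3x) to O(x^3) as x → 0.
sqrt(2) + 3*sqrt(2)*x/4 - 9*sqrt(2)*x**2/32 + O(x**3)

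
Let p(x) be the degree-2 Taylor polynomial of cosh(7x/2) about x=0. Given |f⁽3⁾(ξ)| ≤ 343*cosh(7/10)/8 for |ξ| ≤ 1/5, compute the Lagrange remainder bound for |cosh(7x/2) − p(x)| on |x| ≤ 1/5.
343*cosh(7/10)/6000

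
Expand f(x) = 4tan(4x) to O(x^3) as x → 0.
16*x + O(x**3)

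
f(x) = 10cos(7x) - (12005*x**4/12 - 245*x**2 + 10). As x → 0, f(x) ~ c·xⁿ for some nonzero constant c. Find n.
6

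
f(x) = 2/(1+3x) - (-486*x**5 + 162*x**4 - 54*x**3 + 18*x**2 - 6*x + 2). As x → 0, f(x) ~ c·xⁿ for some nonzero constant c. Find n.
6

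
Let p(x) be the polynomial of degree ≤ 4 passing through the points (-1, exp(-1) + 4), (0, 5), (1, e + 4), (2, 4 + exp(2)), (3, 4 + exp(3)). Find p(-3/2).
(315 + e*(-180*exp(2) + 92 + 35*exp(3) + 378*e))*exp(-1)/128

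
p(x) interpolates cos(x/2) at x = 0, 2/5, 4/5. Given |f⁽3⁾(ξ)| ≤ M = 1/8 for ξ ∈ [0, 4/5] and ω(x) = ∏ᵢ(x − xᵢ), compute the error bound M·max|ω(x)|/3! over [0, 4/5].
sqrt(3)/3375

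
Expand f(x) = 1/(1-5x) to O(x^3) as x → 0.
1 + 5*x + 25*x**2 + O(x**3)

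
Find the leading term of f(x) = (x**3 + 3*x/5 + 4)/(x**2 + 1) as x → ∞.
x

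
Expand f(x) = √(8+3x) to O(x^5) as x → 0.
2*sqrt(2) + 3*sqrt(2)*x/8 - 9*sqrt(2)*x**2/256 + 27*sqrt(2)*x**3/4096 - 405*sqrt(2)*x**4/262144 + O(x**5)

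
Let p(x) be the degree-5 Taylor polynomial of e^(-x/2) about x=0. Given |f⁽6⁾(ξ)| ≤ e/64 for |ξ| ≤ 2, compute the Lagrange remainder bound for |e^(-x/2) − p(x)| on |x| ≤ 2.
e/720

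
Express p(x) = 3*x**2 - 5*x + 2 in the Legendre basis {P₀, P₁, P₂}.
(3)P₀ + (-5)P₁ + (2)P₂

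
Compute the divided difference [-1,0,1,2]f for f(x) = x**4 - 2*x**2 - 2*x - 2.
2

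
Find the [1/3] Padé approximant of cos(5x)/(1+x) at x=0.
(1 - 125*x/12)/(-2825*x**3/24 + 25*x**2/12 - 113*x/12 + 1)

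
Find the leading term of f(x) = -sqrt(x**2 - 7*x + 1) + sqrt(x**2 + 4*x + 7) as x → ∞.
11/2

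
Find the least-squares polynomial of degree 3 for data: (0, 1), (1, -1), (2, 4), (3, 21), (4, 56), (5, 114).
125/126 + (-2687/756)x + (25/36)x² + (49/54)x³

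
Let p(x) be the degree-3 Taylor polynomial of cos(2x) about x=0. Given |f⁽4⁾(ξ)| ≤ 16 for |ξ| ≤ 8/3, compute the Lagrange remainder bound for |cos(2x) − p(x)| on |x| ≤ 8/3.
8192/243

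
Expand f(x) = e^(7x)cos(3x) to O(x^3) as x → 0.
1 + 7*x + 20*x**2 + O(x**3)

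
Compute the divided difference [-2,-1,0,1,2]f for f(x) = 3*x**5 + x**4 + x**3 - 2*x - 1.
1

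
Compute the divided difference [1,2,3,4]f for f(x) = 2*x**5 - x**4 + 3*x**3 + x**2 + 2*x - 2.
123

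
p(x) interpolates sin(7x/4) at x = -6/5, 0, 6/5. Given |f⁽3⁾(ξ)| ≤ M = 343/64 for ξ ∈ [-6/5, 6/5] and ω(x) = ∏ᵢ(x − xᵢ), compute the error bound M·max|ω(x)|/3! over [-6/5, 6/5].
343*sqrt(3)/1000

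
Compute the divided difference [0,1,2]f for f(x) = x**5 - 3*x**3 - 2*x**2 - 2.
4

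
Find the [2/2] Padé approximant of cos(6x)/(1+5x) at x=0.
(-180*x**2/7 + 15*x/7 + 1)/(3*x**2 + 50*x/7 + 1)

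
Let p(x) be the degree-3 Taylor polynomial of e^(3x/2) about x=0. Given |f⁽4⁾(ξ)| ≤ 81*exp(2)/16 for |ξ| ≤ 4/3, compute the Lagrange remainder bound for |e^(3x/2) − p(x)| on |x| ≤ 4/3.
2*exp(2)/3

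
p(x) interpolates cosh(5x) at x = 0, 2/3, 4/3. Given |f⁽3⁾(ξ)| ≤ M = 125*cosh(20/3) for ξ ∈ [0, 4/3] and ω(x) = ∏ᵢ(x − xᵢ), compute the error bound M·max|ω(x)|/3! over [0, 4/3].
1000*sqrt(3)*cosh(20/3)/729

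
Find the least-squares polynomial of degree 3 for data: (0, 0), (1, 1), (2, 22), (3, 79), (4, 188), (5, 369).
-8/63 + (-443/189)x + (61/63)x² + (77/27)x³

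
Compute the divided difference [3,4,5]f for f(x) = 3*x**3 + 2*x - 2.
36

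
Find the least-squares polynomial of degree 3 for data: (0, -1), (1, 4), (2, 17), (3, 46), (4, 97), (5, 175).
-8/9 + (400/189)x + (349/252)x² + (113/108)x³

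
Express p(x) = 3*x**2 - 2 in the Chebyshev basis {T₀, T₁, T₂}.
(-1/2)T₀ + (3/2)T₂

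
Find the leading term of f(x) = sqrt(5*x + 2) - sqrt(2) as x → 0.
5*sqrt(2)*x/4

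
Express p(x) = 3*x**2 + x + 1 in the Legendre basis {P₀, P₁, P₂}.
(2)P₀ + P₁ + (2)P₂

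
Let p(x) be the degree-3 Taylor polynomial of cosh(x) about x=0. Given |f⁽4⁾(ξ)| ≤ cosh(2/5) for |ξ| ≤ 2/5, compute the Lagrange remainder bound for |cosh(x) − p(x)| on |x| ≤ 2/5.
2*cosh(2/5)/1875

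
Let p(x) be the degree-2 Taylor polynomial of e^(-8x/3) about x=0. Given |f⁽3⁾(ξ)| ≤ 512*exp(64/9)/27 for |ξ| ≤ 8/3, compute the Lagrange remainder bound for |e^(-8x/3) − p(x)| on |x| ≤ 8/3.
131072*exp(64/9)/2187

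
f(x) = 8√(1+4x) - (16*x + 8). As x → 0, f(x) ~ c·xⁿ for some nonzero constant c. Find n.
2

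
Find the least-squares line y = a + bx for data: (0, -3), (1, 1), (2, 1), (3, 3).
a = -11/5, b = 9/5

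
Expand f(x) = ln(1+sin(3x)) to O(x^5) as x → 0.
3*x - 9*x**2/2 + 9*x**3/2 - 27*x**4/4 + O(x**5)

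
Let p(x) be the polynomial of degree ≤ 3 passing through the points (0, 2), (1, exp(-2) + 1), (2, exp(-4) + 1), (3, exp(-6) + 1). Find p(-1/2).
(-35*exp(4) - 5 + 21*exp(2) + 51*exp(6))*exp(-6)/16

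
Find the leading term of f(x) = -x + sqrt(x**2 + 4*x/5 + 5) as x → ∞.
2/5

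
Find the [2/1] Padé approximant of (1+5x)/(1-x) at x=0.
(5*x + 1)/(1 - x)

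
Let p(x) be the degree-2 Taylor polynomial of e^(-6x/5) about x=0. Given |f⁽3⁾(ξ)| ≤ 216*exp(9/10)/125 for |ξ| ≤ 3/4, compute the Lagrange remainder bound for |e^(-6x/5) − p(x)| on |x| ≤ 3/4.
243*exp(9/10)/2000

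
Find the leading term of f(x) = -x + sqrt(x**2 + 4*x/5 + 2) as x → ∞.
2/5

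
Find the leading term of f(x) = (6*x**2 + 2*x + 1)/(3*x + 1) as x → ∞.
2*x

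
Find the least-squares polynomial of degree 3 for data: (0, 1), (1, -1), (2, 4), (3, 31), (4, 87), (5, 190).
61/63 + (-47/27)x + (-587/252)x² + (221/108)x³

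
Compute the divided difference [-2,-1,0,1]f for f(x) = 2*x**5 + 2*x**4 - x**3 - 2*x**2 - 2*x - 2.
5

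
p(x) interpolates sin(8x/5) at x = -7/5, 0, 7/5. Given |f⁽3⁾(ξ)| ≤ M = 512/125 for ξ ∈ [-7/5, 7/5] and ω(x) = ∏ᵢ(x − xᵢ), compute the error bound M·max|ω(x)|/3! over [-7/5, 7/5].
175616*sqrt(3)/421875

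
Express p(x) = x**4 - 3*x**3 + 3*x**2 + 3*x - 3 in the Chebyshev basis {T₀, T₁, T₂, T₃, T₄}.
(-9/8)T₀ + (3/4)T₁ + (2)T₂ + (-3/4)T₃ + (1/8)T₄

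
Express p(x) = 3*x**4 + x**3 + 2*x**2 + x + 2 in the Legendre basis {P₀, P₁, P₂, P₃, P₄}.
(49/15)P₀ + (8/5)P₁ + (64/21)P₂ + (2/5)P₃ + (24/35)P₄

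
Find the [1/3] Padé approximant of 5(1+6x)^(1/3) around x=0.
(25*x + 5)/(8*x**3/3 - 2*x**2 + 3*x + 1)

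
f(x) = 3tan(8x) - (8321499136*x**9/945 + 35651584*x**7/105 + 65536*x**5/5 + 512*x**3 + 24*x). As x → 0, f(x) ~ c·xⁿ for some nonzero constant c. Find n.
11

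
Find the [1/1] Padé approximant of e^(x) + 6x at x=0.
(97*x/14 + 1)/(1 - x/14)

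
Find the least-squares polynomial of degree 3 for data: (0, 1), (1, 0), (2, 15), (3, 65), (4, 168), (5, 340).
139/126 + (-2977/756)x + (-53/126)x² + (319/108)x³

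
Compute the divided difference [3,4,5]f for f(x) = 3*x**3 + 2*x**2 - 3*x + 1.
38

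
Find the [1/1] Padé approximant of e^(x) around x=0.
(x/2 + 1)/(1 - x/2)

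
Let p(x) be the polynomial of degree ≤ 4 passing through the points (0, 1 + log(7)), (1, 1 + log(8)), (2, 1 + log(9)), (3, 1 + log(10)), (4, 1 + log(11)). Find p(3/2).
1 + log(6*11**(3/128)*2**(1/4)*3**(13/32)*5**(27/32)*7**(123/128)/35)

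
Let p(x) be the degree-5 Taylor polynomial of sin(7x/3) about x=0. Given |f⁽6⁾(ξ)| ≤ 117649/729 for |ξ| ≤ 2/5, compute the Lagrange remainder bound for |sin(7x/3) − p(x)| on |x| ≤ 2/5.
470596/512578125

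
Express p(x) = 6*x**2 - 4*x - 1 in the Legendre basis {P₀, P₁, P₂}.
P₀ + (-4)P₁ + (4)P₂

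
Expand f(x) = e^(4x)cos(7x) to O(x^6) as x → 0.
1 + 4*x - 33*x**2/2 - 262*x**3/3 - 2047*x**4/24 + 4421*x**5/30 + O(x**6)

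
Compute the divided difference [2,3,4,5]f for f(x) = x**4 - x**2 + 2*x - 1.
14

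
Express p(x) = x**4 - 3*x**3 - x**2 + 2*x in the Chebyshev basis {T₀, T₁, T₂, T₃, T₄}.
(-1/8)T₀ + (-1/4)T₁ + (-3/4)T₃ + (1/8)T₄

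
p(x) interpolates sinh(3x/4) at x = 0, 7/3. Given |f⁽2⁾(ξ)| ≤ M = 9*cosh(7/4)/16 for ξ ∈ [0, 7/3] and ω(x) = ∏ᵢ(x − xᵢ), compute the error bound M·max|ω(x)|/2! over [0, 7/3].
49*cosh(7/4)/128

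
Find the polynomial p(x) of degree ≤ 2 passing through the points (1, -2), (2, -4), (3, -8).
-x**2 + x - 2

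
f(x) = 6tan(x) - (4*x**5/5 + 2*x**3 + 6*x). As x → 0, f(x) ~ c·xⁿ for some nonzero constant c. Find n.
7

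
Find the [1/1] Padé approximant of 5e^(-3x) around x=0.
(5 - 15*x/2)/(3*x/2 + 1)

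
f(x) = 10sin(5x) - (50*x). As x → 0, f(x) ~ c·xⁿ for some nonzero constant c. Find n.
3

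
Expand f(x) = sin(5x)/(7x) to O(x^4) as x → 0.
5/7 - 125*x**2/42 + O(x**4)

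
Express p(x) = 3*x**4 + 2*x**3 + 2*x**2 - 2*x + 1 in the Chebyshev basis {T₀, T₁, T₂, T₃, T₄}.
(25/8)T₀ + (-1/2)T₁ + (5/2)T₂ + (1/2)T₃ + (3/8)T₄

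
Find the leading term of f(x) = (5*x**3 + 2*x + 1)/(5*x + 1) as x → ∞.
x**2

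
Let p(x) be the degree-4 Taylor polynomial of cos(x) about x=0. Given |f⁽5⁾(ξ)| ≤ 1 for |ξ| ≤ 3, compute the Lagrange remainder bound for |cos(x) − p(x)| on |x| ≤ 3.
81/40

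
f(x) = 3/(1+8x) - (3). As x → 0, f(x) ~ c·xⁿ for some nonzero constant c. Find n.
1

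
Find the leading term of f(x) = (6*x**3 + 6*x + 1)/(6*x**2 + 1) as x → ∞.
x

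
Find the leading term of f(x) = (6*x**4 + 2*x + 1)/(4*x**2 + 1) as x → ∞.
3*x**2/2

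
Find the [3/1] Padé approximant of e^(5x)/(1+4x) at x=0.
(71375*x**3/1896 + 4575*x**2/316 + 2205*x/316 + 1)/(1889*x/316 + 1)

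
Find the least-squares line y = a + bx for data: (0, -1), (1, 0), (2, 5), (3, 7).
a = -8/5, b = 29/10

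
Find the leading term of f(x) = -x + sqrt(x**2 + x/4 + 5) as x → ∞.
1/8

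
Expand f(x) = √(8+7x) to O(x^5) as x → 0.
2*sqrt(2) + 7*sqrt(2)*x/8 - 49*sqrt(2)*x**2/256 + 343*sqrt(2)*x**3/4096 - 12005*sqrt(2)*x**4/262144 + O(x**5)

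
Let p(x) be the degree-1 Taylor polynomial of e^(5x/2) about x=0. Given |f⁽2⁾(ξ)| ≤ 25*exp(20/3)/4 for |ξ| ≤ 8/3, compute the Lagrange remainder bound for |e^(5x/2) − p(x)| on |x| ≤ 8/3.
200*exp(20/3)/9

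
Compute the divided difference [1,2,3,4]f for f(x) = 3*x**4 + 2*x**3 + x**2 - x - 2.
32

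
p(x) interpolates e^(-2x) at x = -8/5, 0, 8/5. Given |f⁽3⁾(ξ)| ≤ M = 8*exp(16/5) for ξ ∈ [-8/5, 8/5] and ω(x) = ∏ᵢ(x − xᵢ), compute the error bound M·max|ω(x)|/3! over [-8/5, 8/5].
4096*sqrt(3)*exp(16/5)/3375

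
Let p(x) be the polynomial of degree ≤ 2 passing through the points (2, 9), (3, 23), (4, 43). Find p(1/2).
-3/4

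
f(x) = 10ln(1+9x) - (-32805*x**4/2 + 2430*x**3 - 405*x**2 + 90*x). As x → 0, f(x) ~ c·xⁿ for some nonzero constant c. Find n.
5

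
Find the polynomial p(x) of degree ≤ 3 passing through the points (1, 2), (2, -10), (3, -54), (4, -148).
-3*x**3 + 2*x**2 + 3*x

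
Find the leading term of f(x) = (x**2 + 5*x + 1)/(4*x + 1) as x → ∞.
x/4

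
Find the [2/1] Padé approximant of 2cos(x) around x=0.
2 - x**2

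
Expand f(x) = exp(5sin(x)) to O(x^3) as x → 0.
1 + 5*x + 25*x**2/2 + O(x**3)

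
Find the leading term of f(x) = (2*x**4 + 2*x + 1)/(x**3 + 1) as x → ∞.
2*x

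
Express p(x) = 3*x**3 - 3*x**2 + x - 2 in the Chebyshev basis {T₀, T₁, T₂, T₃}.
(-7/2)T₀ + (13/4)T₁ + (-3/2)T₂ + (3/4)T₃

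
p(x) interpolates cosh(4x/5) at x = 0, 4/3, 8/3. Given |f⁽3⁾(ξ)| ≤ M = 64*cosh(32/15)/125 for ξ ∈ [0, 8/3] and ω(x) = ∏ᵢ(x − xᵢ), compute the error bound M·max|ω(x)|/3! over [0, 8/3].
4096*sqrt(3)*cosh(32/15)/91125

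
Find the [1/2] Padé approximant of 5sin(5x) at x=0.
25*x/(25*x**2/6 + 1)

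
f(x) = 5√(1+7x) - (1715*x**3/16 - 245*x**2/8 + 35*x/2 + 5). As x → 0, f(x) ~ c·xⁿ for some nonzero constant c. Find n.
4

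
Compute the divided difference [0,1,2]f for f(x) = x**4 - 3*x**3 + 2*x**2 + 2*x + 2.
0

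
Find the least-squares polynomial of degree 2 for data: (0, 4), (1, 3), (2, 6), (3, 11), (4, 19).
27/7 + (-67/35)x + (10/7)x²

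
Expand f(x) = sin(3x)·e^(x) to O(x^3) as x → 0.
3*x + 3*x**2 + O(x**3)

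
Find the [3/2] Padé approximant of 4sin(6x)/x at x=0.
(24 - 504*x**2/5)/(9*x**2/5 + 1)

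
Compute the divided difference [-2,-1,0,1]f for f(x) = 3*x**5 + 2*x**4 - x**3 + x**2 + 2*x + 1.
10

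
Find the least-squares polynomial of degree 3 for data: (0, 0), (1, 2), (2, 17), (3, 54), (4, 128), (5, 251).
-1/7 + (7/6)x + (-17/28)x² + (25/12)x³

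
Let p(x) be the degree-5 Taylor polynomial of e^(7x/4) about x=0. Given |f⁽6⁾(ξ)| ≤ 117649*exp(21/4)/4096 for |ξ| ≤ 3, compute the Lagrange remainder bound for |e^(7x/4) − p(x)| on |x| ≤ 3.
9529569*exp(21/4)/327680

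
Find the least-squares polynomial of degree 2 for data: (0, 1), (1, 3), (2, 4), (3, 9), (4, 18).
11/7 + (-8/7)x + (9/7)x²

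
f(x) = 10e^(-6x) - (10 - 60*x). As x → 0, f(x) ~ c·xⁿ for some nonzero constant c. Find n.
2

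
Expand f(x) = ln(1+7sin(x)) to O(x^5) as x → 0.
7*x - 49*x**2/2 + 679*x**3/6 - 7105*x**4/12 + O(x**5)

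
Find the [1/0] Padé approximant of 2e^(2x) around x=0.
4*x + 2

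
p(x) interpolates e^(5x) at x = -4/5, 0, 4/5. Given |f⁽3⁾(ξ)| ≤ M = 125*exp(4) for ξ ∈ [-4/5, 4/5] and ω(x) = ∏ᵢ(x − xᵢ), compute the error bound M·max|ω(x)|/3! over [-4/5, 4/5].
64*sqrt(3)*exp(4)/27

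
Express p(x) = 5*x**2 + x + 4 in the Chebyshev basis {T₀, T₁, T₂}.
(13/2)T₀ + T₁ + (5/2)T₂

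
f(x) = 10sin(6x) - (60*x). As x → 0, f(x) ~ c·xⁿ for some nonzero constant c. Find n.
3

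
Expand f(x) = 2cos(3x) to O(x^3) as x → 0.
2 - 9*x**2 + O(x**3)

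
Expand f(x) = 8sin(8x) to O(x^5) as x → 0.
64*x - 2048*x**3/3 + O(x**5)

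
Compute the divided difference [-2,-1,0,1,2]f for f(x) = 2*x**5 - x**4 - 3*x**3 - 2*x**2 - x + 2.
-1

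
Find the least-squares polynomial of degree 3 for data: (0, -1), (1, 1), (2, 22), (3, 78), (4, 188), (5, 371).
-47/42 + (-85/252)x + (-4/21)x² + (109/36)x³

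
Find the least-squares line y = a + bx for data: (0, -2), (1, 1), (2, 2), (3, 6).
a = -2, b = 5/2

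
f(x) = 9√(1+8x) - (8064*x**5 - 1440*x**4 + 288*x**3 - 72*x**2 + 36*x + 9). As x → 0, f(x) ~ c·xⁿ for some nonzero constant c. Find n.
6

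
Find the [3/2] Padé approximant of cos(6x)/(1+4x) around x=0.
(-36*x**3 + 9*x**2 - 4*x + 1)/(11*x**2 + 1)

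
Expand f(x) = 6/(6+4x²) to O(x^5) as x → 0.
1 - 2*x**2/3 + 4*x**4/9 + O(x**5)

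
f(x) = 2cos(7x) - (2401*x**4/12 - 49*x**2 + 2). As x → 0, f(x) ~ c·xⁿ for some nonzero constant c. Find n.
6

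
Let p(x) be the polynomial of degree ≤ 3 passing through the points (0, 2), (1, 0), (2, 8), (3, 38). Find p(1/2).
1/2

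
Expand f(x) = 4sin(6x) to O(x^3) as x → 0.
24*x + O(x**3)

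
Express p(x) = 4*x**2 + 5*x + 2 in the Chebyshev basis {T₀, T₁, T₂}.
(4)T₀ + (5)T₁ + (2)T₂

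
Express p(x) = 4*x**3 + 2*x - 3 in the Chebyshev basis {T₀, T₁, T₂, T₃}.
(-3)T₀ + (5)T₁ + T₃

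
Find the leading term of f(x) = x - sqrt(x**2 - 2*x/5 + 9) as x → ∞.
1/5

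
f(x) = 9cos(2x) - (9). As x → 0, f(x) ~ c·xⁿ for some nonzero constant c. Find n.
2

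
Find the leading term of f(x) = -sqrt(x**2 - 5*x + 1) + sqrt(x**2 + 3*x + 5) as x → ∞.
4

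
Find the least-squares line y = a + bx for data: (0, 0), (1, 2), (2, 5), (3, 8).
a = -3/10, b = 27/10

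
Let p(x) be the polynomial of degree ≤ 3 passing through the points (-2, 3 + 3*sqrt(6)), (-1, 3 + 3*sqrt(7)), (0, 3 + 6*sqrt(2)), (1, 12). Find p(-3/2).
-15*sqrt(2)/8 + 15*sqrt(6)/16 + 57/16 + 45*sqrt(7)/16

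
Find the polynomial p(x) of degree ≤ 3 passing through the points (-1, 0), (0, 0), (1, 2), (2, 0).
-x**3 + x**2 + 2*x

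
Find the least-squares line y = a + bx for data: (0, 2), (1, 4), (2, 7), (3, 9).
a = 19/10, b = 12/5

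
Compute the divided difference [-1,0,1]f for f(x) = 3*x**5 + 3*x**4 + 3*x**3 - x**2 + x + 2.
2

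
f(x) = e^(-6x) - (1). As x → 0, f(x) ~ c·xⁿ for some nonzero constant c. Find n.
1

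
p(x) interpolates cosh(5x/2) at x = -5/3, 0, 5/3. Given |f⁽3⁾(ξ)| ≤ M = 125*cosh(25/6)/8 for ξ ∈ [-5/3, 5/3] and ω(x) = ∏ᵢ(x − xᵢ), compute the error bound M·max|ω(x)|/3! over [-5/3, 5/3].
15625*sqrt(3)*cosh(25/6)/5832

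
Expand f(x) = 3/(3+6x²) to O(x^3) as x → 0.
1 - 2*x**2 + O(x**3)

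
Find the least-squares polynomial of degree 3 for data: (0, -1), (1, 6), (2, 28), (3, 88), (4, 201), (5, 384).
-47/63 + (1115/378)x + (-1/126)x² + (80/27)x³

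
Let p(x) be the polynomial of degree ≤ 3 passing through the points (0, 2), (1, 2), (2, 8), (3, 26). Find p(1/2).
13/8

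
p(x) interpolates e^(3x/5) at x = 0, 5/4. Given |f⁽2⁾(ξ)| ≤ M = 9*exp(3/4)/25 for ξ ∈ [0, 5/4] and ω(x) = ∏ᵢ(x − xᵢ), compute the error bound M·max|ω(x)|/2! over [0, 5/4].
9*exp(3/4)/128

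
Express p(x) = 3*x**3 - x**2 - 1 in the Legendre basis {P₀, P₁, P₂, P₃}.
(-4/3)P₀ + (9/5)P₁ + (-2/3)P₂ + (6/5)P₃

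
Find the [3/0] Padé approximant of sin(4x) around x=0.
-32*x**3/3 + 4*x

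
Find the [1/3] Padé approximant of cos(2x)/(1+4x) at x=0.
(1 - 5*x/12)/(43*x**3/6 + x**2/3 + 43*x/12 + 1)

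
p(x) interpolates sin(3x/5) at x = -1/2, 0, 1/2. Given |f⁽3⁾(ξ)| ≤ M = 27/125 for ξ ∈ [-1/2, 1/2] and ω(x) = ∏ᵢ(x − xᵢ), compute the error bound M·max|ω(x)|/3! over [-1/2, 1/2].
sqrt(3)/1000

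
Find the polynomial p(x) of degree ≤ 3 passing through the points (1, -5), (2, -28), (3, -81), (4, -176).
-2*x**3 - 3*x**2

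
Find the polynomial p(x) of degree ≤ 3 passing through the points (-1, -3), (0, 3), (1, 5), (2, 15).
2*x**3 - 2*x**2 + 2*x + 3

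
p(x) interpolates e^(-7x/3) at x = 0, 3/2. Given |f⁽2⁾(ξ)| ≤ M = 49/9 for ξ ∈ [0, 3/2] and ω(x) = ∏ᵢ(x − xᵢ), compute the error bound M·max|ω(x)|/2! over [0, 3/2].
49/32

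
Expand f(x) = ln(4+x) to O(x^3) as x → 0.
log(4) + x/4 - x**2/32 + O(x**3)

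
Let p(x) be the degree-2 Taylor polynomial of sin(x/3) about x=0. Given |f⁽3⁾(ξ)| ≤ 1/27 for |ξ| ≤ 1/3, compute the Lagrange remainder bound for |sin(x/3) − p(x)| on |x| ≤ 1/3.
1/4374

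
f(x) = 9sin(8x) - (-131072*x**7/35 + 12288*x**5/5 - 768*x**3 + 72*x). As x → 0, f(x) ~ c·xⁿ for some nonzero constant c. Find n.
9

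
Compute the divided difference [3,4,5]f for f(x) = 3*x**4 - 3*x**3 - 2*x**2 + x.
253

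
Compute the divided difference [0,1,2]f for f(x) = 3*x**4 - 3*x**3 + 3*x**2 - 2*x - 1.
15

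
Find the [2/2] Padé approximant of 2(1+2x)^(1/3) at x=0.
(56*x**2/27 + 14*x/3 + 2)/(10*x**2/27 + 5*x/3 + 1)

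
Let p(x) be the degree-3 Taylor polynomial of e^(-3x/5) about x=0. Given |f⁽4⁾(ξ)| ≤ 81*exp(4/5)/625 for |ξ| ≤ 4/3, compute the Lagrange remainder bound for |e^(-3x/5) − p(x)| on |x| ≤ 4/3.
32*exp(4/5)/1875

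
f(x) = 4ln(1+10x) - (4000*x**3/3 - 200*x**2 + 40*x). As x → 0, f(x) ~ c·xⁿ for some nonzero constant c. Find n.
4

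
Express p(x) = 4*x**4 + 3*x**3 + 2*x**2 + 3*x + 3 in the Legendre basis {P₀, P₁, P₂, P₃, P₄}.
(67/15)P₀ + (24/5)P₁ + (76/21)P₂ + (6/5)P₃ + (32/35)P₄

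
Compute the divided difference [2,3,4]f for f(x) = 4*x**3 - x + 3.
36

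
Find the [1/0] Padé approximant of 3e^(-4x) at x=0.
3 - 12*x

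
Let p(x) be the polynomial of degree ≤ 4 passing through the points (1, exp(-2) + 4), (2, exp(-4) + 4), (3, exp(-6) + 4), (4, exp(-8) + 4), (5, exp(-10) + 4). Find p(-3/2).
(-8580*exp(6) - 5460*exp(2) + 1155 + 10010*exp(4) + 3003*exp(8) + 512*exp(10))*exp(-10)/128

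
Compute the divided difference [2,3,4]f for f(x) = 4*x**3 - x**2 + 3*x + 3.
35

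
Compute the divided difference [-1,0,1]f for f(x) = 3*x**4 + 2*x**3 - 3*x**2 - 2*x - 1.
0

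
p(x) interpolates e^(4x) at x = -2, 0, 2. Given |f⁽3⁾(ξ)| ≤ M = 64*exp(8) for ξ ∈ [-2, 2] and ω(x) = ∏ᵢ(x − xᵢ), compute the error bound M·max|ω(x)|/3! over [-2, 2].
512*sqrt(3)*exp(8)/27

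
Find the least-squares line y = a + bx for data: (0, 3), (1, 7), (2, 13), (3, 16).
a = 3, b = 9/2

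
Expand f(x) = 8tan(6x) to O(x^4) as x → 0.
48*x + 576*x**3 + O(x**4)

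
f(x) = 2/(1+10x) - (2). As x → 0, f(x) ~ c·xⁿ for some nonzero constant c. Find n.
1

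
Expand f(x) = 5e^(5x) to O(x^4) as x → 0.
5 + 25*x + 125*x**2/2 + 625*x**3/6 + O(x**4)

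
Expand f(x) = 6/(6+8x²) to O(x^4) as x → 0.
1 - 4*x**2/3 + O(x**4)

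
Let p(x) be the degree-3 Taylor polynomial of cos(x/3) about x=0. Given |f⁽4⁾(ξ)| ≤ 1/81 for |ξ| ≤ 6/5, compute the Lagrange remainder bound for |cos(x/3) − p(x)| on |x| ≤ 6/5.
2/1875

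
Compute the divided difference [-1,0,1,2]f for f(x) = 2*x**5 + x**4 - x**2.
12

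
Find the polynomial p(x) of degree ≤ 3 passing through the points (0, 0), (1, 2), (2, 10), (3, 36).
2*x**3 - 3*x**2 + 3*x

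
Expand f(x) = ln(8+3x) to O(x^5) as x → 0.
log(8) + 3*x/8 - 9*x**2/128 + 9*x**3/512 - 81*x**4/16384 + O(x**5)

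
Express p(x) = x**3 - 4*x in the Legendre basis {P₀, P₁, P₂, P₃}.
(-17/5)P₁ + (2/5)P₃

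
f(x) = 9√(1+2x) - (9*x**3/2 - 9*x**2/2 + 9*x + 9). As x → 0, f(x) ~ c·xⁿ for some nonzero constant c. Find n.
4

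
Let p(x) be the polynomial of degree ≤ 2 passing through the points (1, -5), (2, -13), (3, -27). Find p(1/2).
-13/4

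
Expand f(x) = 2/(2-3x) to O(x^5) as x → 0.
1 + 3*x/2 + 9*x**2/4 + 27*x**3/8 + 81*x**4/16 + O(x**5)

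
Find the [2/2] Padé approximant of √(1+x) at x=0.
(5*x**2/16 + 5*x/4 + 1)/(x**2/16 + 3*x/4 + 1)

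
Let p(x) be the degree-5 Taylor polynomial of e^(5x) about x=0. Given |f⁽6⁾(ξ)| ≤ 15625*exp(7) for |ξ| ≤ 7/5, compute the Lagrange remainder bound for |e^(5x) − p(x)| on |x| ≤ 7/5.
117649*exp(7)/720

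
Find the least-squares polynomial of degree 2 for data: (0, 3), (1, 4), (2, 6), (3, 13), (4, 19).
103/35 + (-13/70)x + (15/14)x²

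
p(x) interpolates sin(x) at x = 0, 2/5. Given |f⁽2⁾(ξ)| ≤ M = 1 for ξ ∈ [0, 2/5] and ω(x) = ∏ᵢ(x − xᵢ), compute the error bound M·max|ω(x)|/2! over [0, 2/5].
1/50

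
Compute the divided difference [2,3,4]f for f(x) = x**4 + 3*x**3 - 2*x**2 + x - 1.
80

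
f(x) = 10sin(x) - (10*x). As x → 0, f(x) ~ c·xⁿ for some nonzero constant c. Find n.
3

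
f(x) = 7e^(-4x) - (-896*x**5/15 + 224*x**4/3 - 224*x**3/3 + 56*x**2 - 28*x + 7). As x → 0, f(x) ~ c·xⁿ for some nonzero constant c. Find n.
6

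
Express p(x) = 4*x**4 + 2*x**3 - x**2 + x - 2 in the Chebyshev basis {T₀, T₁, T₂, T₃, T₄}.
-T₀ + (5/2)T₁ + (3/2)T₂ + (1/2)T₃ + (1/2)T₄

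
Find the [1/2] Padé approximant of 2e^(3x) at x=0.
(2*x + 2)/(3*x**2/2 - 2*x + 1)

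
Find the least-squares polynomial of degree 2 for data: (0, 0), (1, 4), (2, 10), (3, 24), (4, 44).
18/35 + (-22/35)x + (20/7)x²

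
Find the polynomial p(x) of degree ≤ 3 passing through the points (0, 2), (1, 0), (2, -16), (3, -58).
-2*x**3 - x**2 + x + 2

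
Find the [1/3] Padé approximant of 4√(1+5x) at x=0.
(35*x/2 + 4)/(125*x**3/64 - 25*x**2/16 + 15*x/8 + 1)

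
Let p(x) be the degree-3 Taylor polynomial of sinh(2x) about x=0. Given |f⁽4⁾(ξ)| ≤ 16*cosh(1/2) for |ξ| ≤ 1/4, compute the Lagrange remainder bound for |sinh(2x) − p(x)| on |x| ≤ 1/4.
cosh(1/2)/384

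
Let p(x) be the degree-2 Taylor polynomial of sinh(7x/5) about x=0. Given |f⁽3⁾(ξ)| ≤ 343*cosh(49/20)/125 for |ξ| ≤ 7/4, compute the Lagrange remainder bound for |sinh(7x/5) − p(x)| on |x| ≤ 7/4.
117649*cosh(49/20)/48000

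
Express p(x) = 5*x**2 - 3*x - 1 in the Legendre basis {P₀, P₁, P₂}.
(2/3)P₀ + (-3)P₁ + (10/3)P₂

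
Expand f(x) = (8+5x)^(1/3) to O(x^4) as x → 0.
2 + 5*x/12 - 25*x**2/288 + 625*x**3/20736 + O(x**4)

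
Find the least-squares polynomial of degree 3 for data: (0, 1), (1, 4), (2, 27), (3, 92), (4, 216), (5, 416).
151/126 + (-2053/756)x + (229/126)x² + (331/108)x³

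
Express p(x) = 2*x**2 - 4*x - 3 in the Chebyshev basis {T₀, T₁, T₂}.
(-2)T₀ + (-4)T₁ + T₂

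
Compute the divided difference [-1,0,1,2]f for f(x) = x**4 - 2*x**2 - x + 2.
2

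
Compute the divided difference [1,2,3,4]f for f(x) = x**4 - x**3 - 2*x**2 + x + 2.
9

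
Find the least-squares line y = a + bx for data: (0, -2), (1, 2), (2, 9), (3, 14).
a = -5/2, b = 11/2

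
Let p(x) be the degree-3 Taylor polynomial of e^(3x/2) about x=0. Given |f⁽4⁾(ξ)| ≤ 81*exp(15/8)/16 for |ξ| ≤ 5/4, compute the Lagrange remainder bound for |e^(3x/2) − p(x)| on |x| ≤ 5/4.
16875*exp(15/8)/32768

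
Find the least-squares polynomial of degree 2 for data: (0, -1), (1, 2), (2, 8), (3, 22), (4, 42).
-3/5 + (-7/5)x + (3)x²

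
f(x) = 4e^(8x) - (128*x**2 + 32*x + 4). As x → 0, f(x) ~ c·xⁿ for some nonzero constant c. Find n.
3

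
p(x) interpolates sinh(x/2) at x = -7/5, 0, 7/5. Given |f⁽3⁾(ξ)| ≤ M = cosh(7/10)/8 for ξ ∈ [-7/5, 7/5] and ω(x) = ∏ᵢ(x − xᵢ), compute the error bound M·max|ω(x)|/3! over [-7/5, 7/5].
343*sqrt(3)*cosh(7/10)/27000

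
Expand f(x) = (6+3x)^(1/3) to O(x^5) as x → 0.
6**(1/3) + 6**(1/3)*x/6 - 6**(1/3)*x**2/36 + 5*6**(1/3)*x**3/648 - 5*6**(1/3)*x**4/1944 + O(x**5)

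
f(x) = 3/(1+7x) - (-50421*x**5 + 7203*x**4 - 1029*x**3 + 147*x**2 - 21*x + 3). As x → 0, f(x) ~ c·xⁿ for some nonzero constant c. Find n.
6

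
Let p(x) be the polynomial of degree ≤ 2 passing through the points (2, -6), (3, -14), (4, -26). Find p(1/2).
-3/2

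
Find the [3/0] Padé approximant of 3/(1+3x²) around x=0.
3 - 9*x**2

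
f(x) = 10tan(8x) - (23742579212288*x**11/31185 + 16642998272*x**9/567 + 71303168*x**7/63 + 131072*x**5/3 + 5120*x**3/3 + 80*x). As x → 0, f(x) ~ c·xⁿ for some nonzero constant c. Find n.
13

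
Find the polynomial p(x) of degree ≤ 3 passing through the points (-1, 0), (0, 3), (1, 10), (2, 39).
3*x**3 + 2*x**2 + 2*x + 3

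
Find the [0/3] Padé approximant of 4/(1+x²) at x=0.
4/(x**2 + 1)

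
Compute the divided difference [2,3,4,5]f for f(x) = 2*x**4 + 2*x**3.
30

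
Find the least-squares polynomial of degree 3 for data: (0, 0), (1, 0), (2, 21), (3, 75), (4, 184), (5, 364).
-13/63 + (-451/189)x + (26/63)x² + (79/27)x³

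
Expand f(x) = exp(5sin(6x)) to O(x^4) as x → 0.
1 + 30*x + 450*x**2 + 4320*x**3 + O(x**4)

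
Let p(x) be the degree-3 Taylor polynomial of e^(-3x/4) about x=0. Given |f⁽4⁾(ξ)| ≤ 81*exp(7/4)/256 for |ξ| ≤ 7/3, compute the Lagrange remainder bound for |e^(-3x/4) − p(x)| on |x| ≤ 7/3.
2401*exp(7/4)/6144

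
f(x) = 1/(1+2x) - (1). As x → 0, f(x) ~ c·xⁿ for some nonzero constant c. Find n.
1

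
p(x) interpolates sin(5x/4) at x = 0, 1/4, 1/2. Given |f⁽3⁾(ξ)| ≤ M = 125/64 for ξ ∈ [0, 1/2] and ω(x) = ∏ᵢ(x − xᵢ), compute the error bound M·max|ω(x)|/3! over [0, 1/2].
125*sqrt(3)/110592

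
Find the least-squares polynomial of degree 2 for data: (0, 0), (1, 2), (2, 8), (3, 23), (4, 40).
-1/35 + (-73/70)x + (39/14)x²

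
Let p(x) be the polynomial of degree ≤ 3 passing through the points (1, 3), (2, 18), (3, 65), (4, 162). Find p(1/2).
15/8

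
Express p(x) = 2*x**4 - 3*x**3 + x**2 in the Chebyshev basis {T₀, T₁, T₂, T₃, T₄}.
(5/4)T₀ + (-9/4)T₁ + (3/2)T₂ + (-3/4)T₃ + (1/4)T₄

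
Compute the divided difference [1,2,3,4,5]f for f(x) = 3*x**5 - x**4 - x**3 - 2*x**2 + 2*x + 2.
44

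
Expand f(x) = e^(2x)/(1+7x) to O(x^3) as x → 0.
1 - 5*x + 37*x**2 + O(x**3)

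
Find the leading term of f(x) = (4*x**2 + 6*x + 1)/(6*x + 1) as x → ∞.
2*x/3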